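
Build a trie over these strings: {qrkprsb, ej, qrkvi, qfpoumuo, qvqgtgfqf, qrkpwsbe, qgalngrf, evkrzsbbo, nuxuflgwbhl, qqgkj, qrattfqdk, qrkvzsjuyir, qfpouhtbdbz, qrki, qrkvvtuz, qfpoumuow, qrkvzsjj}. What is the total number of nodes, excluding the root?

Count nodes per top-level branch (shared prefixes stored once):
  'e'-branch (ej, evkrzsbbo): 10 nodes
  'n'-branch (nuxuflgwbhl): 11 nodes
  'q'-branch (qfpouhtbdbz, qfpoumuo, qfpoumuow, qgalngrf, qqgkj, qrattfqdk, qrki, qrkprsb, qrkpwsbe, qrkvi, qrkvvtuz, qrkvzsjj, qrkvzsjuyir, qvqgtgfqf): 66 nodes
Sum: 87

87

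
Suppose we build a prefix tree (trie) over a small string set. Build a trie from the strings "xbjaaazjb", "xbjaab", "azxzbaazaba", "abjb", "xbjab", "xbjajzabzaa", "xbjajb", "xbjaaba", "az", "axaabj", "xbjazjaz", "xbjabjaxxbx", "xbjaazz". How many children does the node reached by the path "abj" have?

The children of the "abj" node are the distinct next characters among strings starting with "abj".
Characters that immediately follow "abj" among the stored strings: {b}.
That node has 1 child edge.

1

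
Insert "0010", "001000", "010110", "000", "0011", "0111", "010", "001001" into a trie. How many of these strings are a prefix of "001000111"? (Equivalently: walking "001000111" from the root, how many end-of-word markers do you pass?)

2

Traverse "001000111" character by character; count nodes along the way that are marked as word ends.
Prefixes of the query that are stored words: "0010", "001000"
Count: 2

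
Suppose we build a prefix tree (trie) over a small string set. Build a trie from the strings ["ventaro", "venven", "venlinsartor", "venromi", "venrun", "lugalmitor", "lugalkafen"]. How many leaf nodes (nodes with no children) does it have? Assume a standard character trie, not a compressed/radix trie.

7

Leaves are exactly the stored words that no other stored word extends.
Those words: "lugalkafen", "lugalmitor", "venlinsartor", "venromi", "venrun", "ventaro", "venven"
Leaf count: 7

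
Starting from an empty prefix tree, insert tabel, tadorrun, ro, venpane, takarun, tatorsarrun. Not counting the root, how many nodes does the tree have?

Trace insertions, counting only characters that open a new branch:
  "tabel" → 5 new (t, a, b, e, l)
  "tadorrun" → prefix "ta" already present; 6 new (d, o, r, r, u, n)
  "ro" → 2 new (r, o)
  "venpane" → 7 new (v, e, n, p, a, n, e)
  "takarun" → prefix "ta" already present; 5 new (k, a, r, u, n)
  "tatorsarrun" → prefix "ta" already present; 9 new (t, o, r, s, a, r, r, u, n)
Total nodes = 5 + 6 + 2 + 7 + 5 + 9 = 34

34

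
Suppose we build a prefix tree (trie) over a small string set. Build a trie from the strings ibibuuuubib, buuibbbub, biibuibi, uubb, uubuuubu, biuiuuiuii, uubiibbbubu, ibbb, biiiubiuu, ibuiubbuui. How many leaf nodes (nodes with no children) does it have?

Leaves are exactly the stored words that no other stored word extends.
Those words: "biibuibi", "biiiubiuu", "biuiuuiuii", "buuibbbub", "ibbb", "ibibuuuubib", "ibuiubbuui", "uubb", "uubiibbbubu", "uubuuubu"
Leaf count: 10

10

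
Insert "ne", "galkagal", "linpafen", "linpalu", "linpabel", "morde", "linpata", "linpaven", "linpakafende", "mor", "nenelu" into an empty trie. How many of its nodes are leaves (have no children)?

9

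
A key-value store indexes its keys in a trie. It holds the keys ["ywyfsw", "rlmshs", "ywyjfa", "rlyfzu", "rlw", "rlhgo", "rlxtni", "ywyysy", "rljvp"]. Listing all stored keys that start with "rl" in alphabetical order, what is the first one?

rlhgo

DFS of the "rl" subtree visits, in order: "rlhgo", "rljvp", "rlmshs", "rlw", "rlxtni", "rlyfzu"
The 1st is rlhgo.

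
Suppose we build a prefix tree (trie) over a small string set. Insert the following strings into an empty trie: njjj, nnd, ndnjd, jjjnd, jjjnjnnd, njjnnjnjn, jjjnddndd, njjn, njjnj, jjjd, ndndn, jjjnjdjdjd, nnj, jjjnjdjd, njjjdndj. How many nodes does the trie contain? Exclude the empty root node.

43

Insert word by word; a character creates a node only if that edge doesn't already exist:
  "njjj" → 4 new (n, j, j, j)
  "nnd" → prefix "n" already present; 2 new (n, d)
  "ndnjd" → prefix "n" already present; 4 new (d, n, j, d)
  "jjjnd" → 5 new (j, j, j, n, d)
  "jjjnjnnd" → prefix "jjjn" already present; 4 new (j, n, n, d)
  "njjnnjnjn" → prefix "njj" already present; 6 new (n, n, j, n, j, n)
  "jjjnddndd" → prefix "jjjnd" already present; 4 new (d, n, d, d)
  "njjn" → prefix "njjn" already present; 0 new (none)
  "njjnj" → prefix "njjn" already present; 1 new (j)
  "jjjd" → prefix "jjj" already present; 1 new (d)
  "ndndn" → prefix "ndn" already present; 2 new (d, n)
  "jjjnjdjdjd" → prefix "jjjnj" already present; 5 new (d, j, d, j, d)
  "nnj" → prefix "nn" already present; 1 new (j)
  "jjjnjdjd" → prefix "jjjnjdjd" already present; 0 new (none)
  "njjjdndj" → prefix "njjj" already present; 4 new (d, n, d, j)
Total nodes = 4 + 2 + 4 + 5 + 4 + 6 + 4 + 0 + 1 + 1 + 2 + 5 + 1 + 0 + 4 = 43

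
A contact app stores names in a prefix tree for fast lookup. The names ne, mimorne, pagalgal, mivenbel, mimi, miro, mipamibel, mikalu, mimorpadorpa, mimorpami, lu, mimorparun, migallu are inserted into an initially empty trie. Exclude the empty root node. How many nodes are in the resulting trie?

56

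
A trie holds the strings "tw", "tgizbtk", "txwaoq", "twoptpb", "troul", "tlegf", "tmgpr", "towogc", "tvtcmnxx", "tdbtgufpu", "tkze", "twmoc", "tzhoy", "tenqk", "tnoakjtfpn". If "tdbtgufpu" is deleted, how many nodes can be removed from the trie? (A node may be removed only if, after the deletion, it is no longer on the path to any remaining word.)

Walk "tdbtgufpu" from the leaf back toward the root, removing each node that no remaining word uses.
The suffix "dbtgufpu" (8 nodes) is used only by "tdbtgufpu"; the node for "t" still has the child "w", so pruning stops there.
Nodes removed: 8

8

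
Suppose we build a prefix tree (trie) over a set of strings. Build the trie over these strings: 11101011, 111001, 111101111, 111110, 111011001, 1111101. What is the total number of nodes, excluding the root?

23

Trie structure (* marks end of a word):
(root)
└─ 1
   └─ 1
      └─ 1
         ├─ 0
         │  ├─ 0
         │  │  └─ 1 *
         │  └─ 1
         │     ├─ 0
         │     │  └─ 1
         │     │     └─ 1 *
         │     └─ 1
         │        └─ 0
         │           └─ 0
         │              └─ 1 *
         └─ 1
            ├─ 0
            │  └─ 1
            │     └─ 1
            │        └─ 1
            │           └─ 1 *
            └─ 1
               └─ 0 *
                  └─ 1 *
Counting every labelled node above: 23.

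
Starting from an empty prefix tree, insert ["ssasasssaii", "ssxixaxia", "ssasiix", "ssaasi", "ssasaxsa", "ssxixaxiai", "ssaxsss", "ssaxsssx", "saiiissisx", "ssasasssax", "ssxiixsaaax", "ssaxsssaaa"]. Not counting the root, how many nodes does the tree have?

53

Trace insertions, counting only characters that open a new branch:
  "ssasasssaii" → 11 new (s, s, a, s, a, s, s, s, a, i, i)
  "ssxixaxia" → prefix "ss" already present; 7 new (x, i, x, a, x, i, a)
  "ssasiix" → prefix "ssas" already present; 3 new (i, i, x)
  "ssaasi" → prefix "ssa" already present; 3 new (a, s, i)
  "ssasaxsa" → prefix "ssasa" already present; 3 new (x, s, a)
  "ssxixaxiai" → prefix "ssxixaxia" already present; 1 new (i)
  "ssaxsss" → prefix "ssa" already present; 4 new (x, s, s, s)
  "ssaxsssx" → prefix "ssaxsss" already present; 1 new (x)
  "saiiissisx" → prefix "s" already present; 9 new (a, i, i, i, s, s, i, s, x)
  "ssasasssax" → prefix "ssasasssa" already present; 1 new (x)
  "ssxiixsaaax" → prefix "ssxi" already present; 7 new (i, x, s, a, a, a, x)
  "ssaxsssaaa" → prefix "ssaxsss" already present; 3 new (a, a, a)
Total nodes = 11 + 7 + 3 + 3 + 3 + 1 + 4 + 1 + 9 + 1 + 7 + 3 = 53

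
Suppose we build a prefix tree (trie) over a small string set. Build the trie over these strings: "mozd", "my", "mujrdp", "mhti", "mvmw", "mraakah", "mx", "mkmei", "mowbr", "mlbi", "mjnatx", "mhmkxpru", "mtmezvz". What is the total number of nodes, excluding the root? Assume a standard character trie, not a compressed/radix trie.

50

Trace insertions, counting only characters that open a new branch:
  "mozd" → 4 new (m, o, z, d)
  "my" → prefix "m" already present; 1 new (y)
  "mujrdp" → prefix "m" already present; 5 new (u, j, r, d, p)
  "mhti" → prefix "m" already present; 3 new (h, t, i)
  "mvmw" → prefix "m" already present; 3 new (v, m, w)
  "mraakah" → prefix "m" already present; 6 new (r, a, a, k, a, h)
  "mx" → prefix "m" already present; 1 new (x)
  "mkmei" → prefix "m" already present; 4 new (k, m, e, i)
  "mowbr" → prefix "mo" already present; 3 new (w, b, r)
  "mlbi" → prefix "m" already present; 3 new (l, b, i)
  "mjnatx" → prefix "m" already present; 5 new (j, n, a, t, x)
  "mhmkxpru" → prefix "mh" already present; 6 new (m, k, x, p, r, u)
  "mtmezvz" → prefix "m" already present; 6 new (t, m, e, z, v, z)
Total nodes = 4 + 1 + 5 + 3 + 3 + 6 + 1 + 4 + 3 + 3 + 5 + 6 + 6 = 50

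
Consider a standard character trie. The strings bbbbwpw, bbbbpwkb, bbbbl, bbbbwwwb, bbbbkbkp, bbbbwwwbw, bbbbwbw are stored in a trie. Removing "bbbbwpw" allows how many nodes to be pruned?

2

A node on "bbbbwpw"'s path can go only if nothing else ends at it or branches off below it.
The suffix "pw" (2 nodes) is used only by "bbbbwpw"; the node for "bbbbw" still has the child "w", so pruning stops there.
Nodes removed: 2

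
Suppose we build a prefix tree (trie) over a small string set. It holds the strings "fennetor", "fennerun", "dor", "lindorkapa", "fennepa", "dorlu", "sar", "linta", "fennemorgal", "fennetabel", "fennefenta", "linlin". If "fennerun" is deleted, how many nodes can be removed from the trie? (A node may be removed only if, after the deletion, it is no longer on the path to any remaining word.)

A node on "fennerun"'s path can go only if nothing else ends at it or branches off below it.
The suffix "run" (3 nodes) is used only by "fennerun"; the node for "fenne" still has the child "t", so pruning stops there.
Nodes removed: 3

3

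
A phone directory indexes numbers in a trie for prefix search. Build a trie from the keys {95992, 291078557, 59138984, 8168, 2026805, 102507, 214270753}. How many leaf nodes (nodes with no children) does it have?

7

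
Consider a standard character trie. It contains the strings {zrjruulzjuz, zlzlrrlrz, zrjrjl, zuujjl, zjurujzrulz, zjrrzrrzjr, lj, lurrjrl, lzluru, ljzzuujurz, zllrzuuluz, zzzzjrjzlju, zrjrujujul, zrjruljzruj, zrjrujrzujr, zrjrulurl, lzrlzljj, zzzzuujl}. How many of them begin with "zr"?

Walk to "zr"; the words in its subtree are exactly those with that prefix.
Matches: "zrjrjl", "zrjrujrzujr", "zrjrujujul", "zrjruljzruj", "zrjrulurl", "zrjruulzjuz"
Count: 6

6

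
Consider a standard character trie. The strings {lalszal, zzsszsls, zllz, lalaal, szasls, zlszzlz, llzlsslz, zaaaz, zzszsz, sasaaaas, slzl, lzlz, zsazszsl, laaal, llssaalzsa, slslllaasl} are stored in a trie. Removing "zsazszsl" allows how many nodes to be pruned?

7

A node on "zsazszsl"'s path can go only if nothing else ends at it or branches off below it.
The suffix "sazszsl" (7 nodes) is used only by "zsazszsl"; the node for "z" still has the child "z", so pruning stops there.
Nodes removed: 7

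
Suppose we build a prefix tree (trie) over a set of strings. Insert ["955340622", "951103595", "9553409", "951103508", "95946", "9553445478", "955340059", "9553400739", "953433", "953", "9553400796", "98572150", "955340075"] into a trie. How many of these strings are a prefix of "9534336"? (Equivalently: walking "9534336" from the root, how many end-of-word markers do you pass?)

2

Walk "9534336" from the root; an end-of-word marker is hit whenever a stored word is a prefix of "9534336".
Prefixes of the query that are stored words: "953", "953433"
Count: 2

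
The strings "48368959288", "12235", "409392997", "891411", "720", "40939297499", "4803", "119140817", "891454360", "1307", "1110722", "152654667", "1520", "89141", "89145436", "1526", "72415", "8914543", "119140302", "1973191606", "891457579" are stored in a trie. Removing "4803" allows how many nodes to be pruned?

A node on "4803"'s path can go only if nothing else ends at it or branches off below it.
The suffix "03" (2 nodes) is used only by "4803"; the node for "48" still has the child "3", so pruning stops there.
Nodes removed: 2

2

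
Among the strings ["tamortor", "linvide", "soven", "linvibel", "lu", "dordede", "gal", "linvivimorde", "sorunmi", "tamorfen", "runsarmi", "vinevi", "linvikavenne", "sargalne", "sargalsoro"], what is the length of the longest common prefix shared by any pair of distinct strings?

6

The deepest shared node is where two words last agree before diverging.
e.g. "sargalne" and "sargalsoro" share the prefix "sargal" of length 6; no pair shares a longer one.
Longest shared-prefix length: 6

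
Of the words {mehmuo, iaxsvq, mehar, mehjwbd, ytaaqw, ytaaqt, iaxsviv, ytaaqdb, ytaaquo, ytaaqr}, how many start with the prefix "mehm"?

Walk to "mehm"; the words in its subtree are exactly those with that prefix.
Matches: "mehmuo"
Count: 1

1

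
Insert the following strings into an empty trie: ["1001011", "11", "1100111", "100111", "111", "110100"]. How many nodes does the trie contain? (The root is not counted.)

Trace insertions, counting only characters that open a new branch:
  "1001011" → 7 new (1, 0, 0, 1, 0, 1, 1)
  "11" → prefix "1" already present; 1 new (1)
  "1100111" → prefix "11" already present; 5 new (0, 0, 1, 1, 1)
  "100111" → prefix "1001" already present; 2 new (1, 1)
  "111" → prefix "11" already present; 1 new (1)
  "110100" → prefix "110" already present; 3 new (1, 0, 0)
Total nodes = 7 + 1 + 5 + 2 + 1 + 3 = 19

19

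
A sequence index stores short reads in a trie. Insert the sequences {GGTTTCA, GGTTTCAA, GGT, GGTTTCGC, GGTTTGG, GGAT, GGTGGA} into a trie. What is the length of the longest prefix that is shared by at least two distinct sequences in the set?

The deepest shared node is where two words last agree before diverging.
"GGTTTCA" and "GGTTTCAA" agree on "GGTTTCA" (7 characters) before diverging; nothing deeper is shared.
Longest shared-prefix length: 7

7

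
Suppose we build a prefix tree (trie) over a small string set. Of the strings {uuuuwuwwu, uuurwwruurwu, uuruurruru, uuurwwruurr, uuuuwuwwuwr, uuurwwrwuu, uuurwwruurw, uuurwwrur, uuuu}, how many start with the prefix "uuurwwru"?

4

Filter for entries beginning with "uuurwwru":
Matches: "uuurwwrur", "uuurwwruurr", "uuurwwruurw", "uuurwwruurwu"
Count: 4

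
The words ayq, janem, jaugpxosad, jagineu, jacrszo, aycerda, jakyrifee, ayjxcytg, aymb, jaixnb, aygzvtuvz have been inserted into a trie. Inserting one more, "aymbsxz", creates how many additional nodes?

"aymb" is already a path in the trie; the remaining "sxz" must be added.
So 7 − 4 = 3 new nodes.

3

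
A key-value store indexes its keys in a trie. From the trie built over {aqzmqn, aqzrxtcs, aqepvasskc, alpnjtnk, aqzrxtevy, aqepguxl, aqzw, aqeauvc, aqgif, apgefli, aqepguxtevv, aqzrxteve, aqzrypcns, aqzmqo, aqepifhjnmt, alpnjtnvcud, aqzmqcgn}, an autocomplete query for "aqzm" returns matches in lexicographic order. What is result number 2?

aqzmqn

Filter for "aqzm…" and sort: "aqzmqcgn", "aqzmqn", "aqzmqo"
Position 2: aqzmqn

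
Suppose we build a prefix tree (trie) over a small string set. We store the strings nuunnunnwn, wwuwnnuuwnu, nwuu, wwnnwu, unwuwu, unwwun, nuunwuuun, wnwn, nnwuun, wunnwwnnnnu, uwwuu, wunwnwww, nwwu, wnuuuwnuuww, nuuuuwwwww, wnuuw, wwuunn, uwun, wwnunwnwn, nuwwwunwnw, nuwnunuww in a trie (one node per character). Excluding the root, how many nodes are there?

113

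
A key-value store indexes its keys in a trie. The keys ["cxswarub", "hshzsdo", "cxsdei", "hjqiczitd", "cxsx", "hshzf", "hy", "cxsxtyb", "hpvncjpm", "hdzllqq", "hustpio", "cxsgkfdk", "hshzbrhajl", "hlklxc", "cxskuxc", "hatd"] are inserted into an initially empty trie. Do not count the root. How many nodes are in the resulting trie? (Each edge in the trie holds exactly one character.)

74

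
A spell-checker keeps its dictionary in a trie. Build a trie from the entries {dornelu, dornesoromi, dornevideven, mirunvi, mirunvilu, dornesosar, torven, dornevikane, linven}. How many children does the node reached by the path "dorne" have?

The children of the "dorne" node are the distinct next characters among strings starting with "dorne".
Distinct next characters after "dorne": l, s, v.
That node has 3 child edges.

3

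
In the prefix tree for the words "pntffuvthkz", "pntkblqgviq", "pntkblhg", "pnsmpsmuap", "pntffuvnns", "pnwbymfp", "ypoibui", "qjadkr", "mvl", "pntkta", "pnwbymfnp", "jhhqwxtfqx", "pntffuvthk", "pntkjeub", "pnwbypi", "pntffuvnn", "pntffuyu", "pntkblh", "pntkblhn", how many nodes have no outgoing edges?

Leaves are exactly the stored words that no other stored word extends.
Those words: "jhhqwxtfqx", "mvl", "pnsmpsmuap", "pntffuvnns", "pntffuvthkz", "pntffuyu", "pntkblhg", "pntkblhn", "pntkblqgviq", "pntkjeub", "pntkta", "pnwbymfnp", "pnwbymfp", "pnwbypi", "qjadkr", "ypoibui"
Leaf count: 16

16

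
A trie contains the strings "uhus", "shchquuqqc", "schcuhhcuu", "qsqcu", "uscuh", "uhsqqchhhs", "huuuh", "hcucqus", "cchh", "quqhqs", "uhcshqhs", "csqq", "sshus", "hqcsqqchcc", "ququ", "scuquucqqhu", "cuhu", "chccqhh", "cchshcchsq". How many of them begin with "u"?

Walk to "u"; the words in its subtree are exactly those with that prefix.
Words under "u": uhcshqhs, uhsqqchhhs, uhus, uscuh
Count: 4

4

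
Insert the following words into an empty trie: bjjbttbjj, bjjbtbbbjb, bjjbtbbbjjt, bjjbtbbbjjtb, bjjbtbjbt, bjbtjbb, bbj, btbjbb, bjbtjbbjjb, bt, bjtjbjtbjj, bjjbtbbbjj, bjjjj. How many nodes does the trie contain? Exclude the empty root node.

45

Trace insertions, counting only characters that open a new branch:
  "bjjbttbjj" → 9 new (b, j, j, b, t, t, b, j, j)
  "bjjbtbbbjb" → prefix "bjjbt" already present; 5 new (b, b, b, j, b)
  "bjjbtbbbjjt" → prefix "bjjbtbbbj" already present; 2 new (j, t)
  "bjjbtbbbjjtb" → prefix "bjjbtbbbjjt" already present; 1 new (b)
  "bjjbtbjbt" → prefix "bjjbtb" already present; 3 new (j, b, t)
  "bjbtjbb" → prefix "bj" already present; 5 new (b, t, j, b, b)
  "bbj" → prefix "b" already present; 2 new (b, j)
  "btbjbb" → prefix "b" already present; 5 new (t, b, j, b, b)
  "bjbtjbbjjb" → prefix "bjbtjbb" already present; 3 new (j, j, b)
  "bt" → prefix "bt" already present; 0 new (none)
  "bjtjbjtbjj" → prefix "bj" already present; 8 new (t, j, b, j, t, b, j, j)
  "bjjbtbbbjj" → prefix "bjjbtbbbjj" already present; 0 new (none)
  "bjjjj" → prefix "bjj" already present; 2 new (j, j)
Total nodes = 9 + 5 + 2 + 1 + 3 + 5 + 2 + 5 + 3 + 0 + 8 + 0 + 2 = 45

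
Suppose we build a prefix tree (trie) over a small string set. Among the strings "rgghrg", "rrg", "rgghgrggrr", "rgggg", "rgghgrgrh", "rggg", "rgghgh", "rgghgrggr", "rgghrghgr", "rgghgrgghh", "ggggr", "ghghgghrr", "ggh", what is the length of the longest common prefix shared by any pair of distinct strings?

9

The deepest shared node is where two words last agree before diverging.
e.g. "rgghgrggr" and "rgghgrggrr" share the prefix "rgghgrggr" of length 9; no pair shares a longer one.
Longest shared-prefix length: 9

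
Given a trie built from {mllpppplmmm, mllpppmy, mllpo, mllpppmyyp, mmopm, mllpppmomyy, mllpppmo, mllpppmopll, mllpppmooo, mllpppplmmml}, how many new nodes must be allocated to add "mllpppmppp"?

3

Walking "mllpppmppp" from the root, the first 7 characters ("mllpppm") follow existing edges; "p" is the first miss.
New nodes needed: |"mllpppmppp"| − 7 = 10 − 7 = 3.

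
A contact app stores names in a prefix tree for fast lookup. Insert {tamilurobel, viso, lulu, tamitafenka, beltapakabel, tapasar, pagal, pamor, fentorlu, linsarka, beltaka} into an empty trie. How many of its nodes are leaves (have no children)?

A leaf is a node with no children — equivalently, the end of a word that is not a proper prefix of any other stored word.
Those words: "beltaka", "beltapakabel", "fentorlu", "linsarka", "lulu", "pagal", "pamor", "tamilurobel", "tamitafenka", "tapasar", "viso"
Leaf count: 11

11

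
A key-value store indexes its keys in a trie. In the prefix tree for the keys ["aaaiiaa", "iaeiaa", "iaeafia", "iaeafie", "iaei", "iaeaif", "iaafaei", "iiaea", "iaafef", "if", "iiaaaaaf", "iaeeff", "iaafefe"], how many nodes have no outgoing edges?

A leaf is a node with no children — equivalently, the end of a word that is not a proper prefix of any other stored word.
Those words: "aaaiiaa", "iaafaei", "iaafefe", "iaeafia", "iaeafie", "iaeaif", "iaeeff", "iaeiaa", "if", "iiaaaaaf", "iiaea"
Leaf count: 11

11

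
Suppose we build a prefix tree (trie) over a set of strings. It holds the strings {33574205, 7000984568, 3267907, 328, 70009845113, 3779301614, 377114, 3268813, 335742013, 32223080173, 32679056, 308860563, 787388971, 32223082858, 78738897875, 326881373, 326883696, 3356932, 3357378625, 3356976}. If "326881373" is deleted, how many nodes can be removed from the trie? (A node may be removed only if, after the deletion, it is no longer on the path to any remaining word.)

After clearing the end-marker at "326881373", prune upward until reaching a node still needed by another word.
The suffix "73" (2 nodes) is used only by "326881373"; "3268813" is itself a stored word, so pruning stops there.
Nodes removed: 2

2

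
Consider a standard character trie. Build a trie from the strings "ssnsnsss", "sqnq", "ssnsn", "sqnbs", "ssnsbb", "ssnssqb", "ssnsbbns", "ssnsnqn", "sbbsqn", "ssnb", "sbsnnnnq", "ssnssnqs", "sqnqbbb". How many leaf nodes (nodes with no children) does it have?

Leaves are exactly the stored words that no other stored word extends.
Those words: "sbbsqn", "sbsnnnnq", "sqnbs", "sqnqbbb", "ssnb", "ssnsbbns", "ssnsnqn", "ssnsnsss", "ssnssnqs", "ssnssqb"
Leaf count: 10

10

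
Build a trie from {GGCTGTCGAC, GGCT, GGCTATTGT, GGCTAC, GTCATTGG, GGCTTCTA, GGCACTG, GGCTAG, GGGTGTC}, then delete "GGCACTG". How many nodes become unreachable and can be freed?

After clearing the end-marker at "GGCACTG", prune upward until reaching a node still needed by another word.
The suffix "ACTG" (4 nodes) is used only by "GGCACTG"; the node for "GGC" still has the child "T", so pruning stops there.
Nodes removed: 4

4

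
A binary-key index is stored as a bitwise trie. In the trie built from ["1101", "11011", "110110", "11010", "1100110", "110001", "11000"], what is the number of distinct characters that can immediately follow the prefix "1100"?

Follow the path "1100" to its node, then look at its outgoing edges.
Distinct next characters after "1100": 0, 1.
That node has 2 child edges.

2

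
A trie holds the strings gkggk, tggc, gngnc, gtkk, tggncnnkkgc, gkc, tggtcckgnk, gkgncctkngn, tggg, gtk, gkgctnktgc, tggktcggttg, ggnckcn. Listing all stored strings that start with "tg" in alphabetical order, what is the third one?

DFS of the "tg" subtree visits, in order: "tggc", "tggg", "tggktcggttg", "tggncnnkkgc", "tggtcckgnk"
Position 3: tggktcggttg

tggktcggttg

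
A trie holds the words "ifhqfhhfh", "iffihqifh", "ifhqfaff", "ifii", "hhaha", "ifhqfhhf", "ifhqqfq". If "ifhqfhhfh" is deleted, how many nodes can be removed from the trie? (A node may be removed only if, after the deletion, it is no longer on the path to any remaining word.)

1

Walk "ifhqfhhfh" from the leaf back toward the root, removing each node that no remaining word uses.
The suffix "h" (1 node) is used only by "ifhqfhhfh"; "ifhqfhhf" is itself a stored word, so pruning stops there.
Nodes removed: 1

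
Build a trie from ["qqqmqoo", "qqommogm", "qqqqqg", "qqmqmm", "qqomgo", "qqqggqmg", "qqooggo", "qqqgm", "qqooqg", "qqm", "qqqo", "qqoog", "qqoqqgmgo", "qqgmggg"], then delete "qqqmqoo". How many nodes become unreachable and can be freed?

4

A node on "qqqmqoo"'s path can go only if nothing else ends at it or branches off below it.
The suffix "mqoo" (4 nodes) is used only by "qqqmqoo"; the node for "qqq" still has the child "q", so pruning stops there.
Nodes removed: 4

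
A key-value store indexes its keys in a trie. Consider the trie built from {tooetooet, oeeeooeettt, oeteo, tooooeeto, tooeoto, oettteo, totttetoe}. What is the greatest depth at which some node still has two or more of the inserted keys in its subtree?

4

The deepest shared node is where two words last agree before diverging.
e.g. "tooeoto" and "tooetooet" share the prefix "tooe" of length 4; no pair shares a longer one.
Longest shared-prefix length: 4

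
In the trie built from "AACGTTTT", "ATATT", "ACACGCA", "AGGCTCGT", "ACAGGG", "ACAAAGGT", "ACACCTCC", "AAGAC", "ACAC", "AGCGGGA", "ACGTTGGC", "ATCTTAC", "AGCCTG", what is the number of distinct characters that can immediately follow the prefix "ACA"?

3

The children of the "ACA" node are the distinct next characters among strings starting with "ACA".
Characters that immediately follow "ACA" among the stored strings: {A, C, G}.
That node has 3 child edges.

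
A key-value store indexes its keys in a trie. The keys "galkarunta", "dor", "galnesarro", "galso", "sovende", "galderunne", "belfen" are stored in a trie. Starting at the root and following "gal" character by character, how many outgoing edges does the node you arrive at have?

4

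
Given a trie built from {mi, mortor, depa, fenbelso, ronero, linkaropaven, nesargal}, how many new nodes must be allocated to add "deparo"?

"depa" is already a path in the trie; the remaining "ro" must be added.
So 6 − 4 = 2 new nodes.

2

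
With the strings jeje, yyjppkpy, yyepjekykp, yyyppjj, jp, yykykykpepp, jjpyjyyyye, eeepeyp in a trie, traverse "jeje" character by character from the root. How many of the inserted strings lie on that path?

Traverse "jeje" character by character; count nodes along the way that are marked as word ends.
Prefixes of the query that are stored words: "jeje"
Count: 1

1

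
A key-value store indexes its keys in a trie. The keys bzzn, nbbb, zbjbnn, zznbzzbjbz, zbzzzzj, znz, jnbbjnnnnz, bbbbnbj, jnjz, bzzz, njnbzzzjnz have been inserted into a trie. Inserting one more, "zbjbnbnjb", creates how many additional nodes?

4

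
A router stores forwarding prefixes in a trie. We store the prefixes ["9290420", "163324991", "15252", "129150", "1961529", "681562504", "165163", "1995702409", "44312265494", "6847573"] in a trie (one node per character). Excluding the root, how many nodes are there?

68

Count nodes per top-level branch (shared prefixes stored once):
  '1'-branch (129150, 15252, 163324991, 165163, 1961529, 1995702409): 36 nodes
  '4'-branch (44312265494): 11 nodes
  '6'-branch (681562504, 6847573): 14 nodes
  '9'-branch (9290420): 7 nodes
Sum: 68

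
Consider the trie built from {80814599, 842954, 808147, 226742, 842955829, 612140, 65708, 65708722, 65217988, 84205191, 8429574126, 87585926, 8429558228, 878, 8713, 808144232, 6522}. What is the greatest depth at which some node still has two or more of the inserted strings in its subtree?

Equivalently: take the maximum, over all pairs, of their longest common prefix length.
e.g. "8429558228" and "842955829" share the prefix "84295582" of length 8; no pair shares a longer one.
Longest shared-prefix length: 8

8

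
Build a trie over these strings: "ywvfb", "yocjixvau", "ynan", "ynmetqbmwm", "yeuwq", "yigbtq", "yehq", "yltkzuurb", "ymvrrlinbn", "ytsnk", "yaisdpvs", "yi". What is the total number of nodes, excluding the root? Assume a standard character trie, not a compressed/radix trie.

Trace insertions, counting only characters that open a new branch:
  "ywvfb" → 5 new (y, w, v, f, b)
  "yocjixvau" → prefix "y" already present; 8 new (o, c, j, i, x, v, a, u)
  "ynan" → prefix "y" already present; 3 new (n, a, n)
  "ynmetqbmwm" → prefix "yn" already present; 8 new (m, e, t, q, b, m, w, m)
  "yeuwq" → prefix "y" already present; 4 new (e, u, w, q)
  "yigbtq" → prefix "y" already present; 5 new (i, g, b, t, q)
  "yehq" → prefix "ye" already present; 2 new (h, q)
  "yltkzuurb" → prefix "y" already present; 8 new (l, t, k, z, u, u, r, b)
  "ymvrrlinbn" → prefix "y" already present; 9 new (m, v, r, r, l, i, n, b, n)
  "ytsnk" → prefix "y" already present; 4 new (t, s, n, k)
  "yaisdpvs" → prefix "y" already present; 7 new (a, i, s, d, p, v, s)
  "yi" → prefix "yi" already present; 0 new (none)
Total nodes = 5 + 8 + 3 + 8 + 4 + 5 + 2 + 8 + 9 + 4 + 7 + 0 = 63

63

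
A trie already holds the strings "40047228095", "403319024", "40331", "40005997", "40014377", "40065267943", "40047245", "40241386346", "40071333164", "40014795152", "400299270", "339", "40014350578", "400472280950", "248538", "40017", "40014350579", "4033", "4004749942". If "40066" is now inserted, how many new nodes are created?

1

The longest prefix of "40066" already in the trie is "4006" (length 4).
New nodes needed: |"40066"| − 4 = 5 − 4 = 1.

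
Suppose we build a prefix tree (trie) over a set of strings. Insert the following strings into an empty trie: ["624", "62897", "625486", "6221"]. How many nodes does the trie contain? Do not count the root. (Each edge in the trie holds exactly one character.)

12

Count nodes per top-level branch (shared prefixes stored once):
  '6'-branch (6221, 624, 625486, 62897): 12 nodes
Sum: 12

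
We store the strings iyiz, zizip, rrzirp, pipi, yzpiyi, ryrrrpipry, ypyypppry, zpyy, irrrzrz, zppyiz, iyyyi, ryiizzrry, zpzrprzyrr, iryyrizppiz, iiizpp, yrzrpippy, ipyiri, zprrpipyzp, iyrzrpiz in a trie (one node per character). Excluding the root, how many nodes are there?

114

Insert word by word; a character creates a node only if that edge doesn't already exist:
  "iyiz" → 4 new (i, y, i, z)
  "zizip" → 5 new (z, i, z, i, p)
  "rrzirp" → 6 new (r, r, z, i, r, p)
  "pipi" → 4 new (p, i, p, i)
  "yzpiyi" → 6 new (y, z, p, i, y, i)
  "ryrrrpipry" → prefix "r" already present; 9 new (y, r, r, r, p, i, p, r, y)
  "ypyypppry" → prefix "y" already present; 8 new (p, y, y, p, p, p, r, y)
  "zpyy" → prefix "z" already present; 3 new (p, y, y)
  "irrrzrz" → prefix "i" already present; 6 new (r, r, r, z, r, z)
  "zppyiz" → prefix "zp" already present; 4 new (p, y, i, z)
  "iyyyi" → prefix "iy" already present; 3 new (y, y, i)
  "ryiizzrry" → prefix "ry" already present; 7 new (i, i, z, z, r, r, y)
  "zpzrprzyrr" → prefix "zp" already present; 8 new (z, r, p, r, z, y, r, r)
  "iryyrizppiz" → prefix "ir" already present; 9 new (y, y, r, i, z, p, p, i, z)
  "iiizpp" → prefix "i" already present; 5 new (i, i, z, p, p)
  "yrzrpippy" → prefix "y" already present; 8 new (r, z, r, p, i, p, p, y)
  "ipyiri" → prefix "i" already present; 5 new (p, y, i, r, i)
  "zprrpipyzp" → prefix "zp" already present; 8 new (r, r, p, i, p, y, z, p)
  "iyrzrpiz" → prefix "iy" already present; 6 new (r, z, r, p, i, z)
Total nodes = 4 + 5 + 6 + 4 + 6 + 9 + 8 + 3 + 6 + 4 + 3 + 7 + 8 + 9 + 5 + 8 + 5 + 8 + 6 = 114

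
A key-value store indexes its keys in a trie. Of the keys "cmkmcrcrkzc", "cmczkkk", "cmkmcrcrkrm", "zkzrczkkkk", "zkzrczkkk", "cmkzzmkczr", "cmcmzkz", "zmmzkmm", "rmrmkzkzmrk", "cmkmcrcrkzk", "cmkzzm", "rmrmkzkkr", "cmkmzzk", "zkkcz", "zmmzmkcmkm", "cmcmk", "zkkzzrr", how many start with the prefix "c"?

9

Filter for entries beginning with "c":
Matches: "cmcmk", "cmcmzkz", "cmczkkk", "cmkmcrcrkrm", "cmkmcrcrkzc", "cmkmcrcrkzk", "cmkmzzk", "cmkzzm", "cmkzzmkczr"
Count: 9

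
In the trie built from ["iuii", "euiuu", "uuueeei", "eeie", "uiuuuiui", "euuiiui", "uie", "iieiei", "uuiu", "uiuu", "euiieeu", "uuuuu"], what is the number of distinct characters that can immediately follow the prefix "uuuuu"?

0

Follow the path "uuuuu" to its node, then look at its outgoing edges.
No stored string extends past "uuuuu".
That node has 0 child edges.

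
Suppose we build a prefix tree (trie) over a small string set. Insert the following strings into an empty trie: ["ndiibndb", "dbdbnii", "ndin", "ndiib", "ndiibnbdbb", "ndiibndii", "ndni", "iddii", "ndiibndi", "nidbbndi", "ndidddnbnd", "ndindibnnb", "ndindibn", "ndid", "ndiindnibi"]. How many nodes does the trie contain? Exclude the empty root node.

Insert word by word; a character creates a node only if that edge doesn't already exist:
  "ndiibndb" → 8 new (n, d, i, i, b, n, d, b)
  "dbdbnii" → 7 new (d, b, d, b, n, i, i)
  "ndin" → prefix "ndi" already present; 1 new (n)
  "ndiib" → prefix "ndiib" already present; 0 new (none)
  "ndiibnbdbb" → prefix "ndiibn" already present; 4 new (b, d, b, b)
  "ndiibndii" → prefix "ndiibnd" already present; 2 new (i, i)
  "ndni" → prefix "nd" already present; 2 new (n, i)
  "iddii" → 5 new (i, d, d, i, i)
  "ndiibndi" → prefix "ndiibndi" already present; 0 new (none)
  "nidbbndi" → prefix "n" already present; 7 new (i, d, b, b, n, d, i)
  "ndidddnbnd" → prefix "ndi" already present; 7 new (d, d, d, n, b, n, d)
  "ndindibnnb" → prefix "ndin" already present; 6 new (d, i, b, n, n, b)
  "ndindibn" → prefix "ndindibn" already present; 0 new (none)
  "ndid" → prefix "ndid" already present; 0 new (none)
  "ndiindnibi" → prefix "ndii" already present; 6 new (n, d, n, i, b, i)
Total nodes = 8 + 7 + 1 + 0 + 4 + 2 + 2 + 5 + 0 + 7 + 7 + 6 + 0 + 0 + 6 = 55

55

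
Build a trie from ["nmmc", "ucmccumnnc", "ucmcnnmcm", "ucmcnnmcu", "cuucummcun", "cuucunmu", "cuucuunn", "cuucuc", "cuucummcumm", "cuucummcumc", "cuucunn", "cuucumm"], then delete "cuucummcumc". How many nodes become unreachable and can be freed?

After clearing the end-marker at "cuucummcumc", prune upward until reaching a node still needed by another word.
The suffix "c" (1 node) is used only by "cuucummcumc"; the node for "cuucummcum" still has the child "m", so pruning stops there.
Nodes removed: 1

1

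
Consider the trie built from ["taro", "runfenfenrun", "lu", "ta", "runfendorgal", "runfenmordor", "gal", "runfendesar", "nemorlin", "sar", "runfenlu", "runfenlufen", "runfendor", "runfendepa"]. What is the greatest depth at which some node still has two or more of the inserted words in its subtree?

9

Equivalently: take the maximum, over all pairs, of their longest common prefix length.
"runfendor" and "runfendorgal" agree on "runfendor" (9 characters) before diverging; nothing deeper is shared.
Longest shared-prefix length: 9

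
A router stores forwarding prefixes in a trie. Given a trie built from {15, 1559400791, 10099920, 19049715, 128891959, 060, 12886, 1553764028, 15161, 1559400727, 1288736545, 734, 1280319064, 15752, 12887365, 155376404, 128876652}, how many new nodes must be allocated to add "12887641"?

The longest prefix of "12887641" already in the trie is "128876" (length 6).
So 8 − 6 = 2 new nodes.

2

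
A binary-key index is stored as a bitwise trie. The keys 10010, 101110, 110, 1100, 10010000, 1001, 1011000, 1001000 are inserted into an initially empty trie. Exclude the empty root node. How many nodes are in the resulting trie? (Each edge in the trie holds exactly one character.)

18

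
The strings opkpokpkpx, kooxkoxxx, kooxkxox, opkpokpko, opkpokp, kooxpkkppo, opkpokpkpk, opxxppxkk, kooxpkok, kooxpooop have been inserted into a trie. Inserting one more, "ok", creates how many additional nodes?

Walking "ok" from the root, the first 1 characters ("o") follow existing edges; "k" is the first miss.
New nodes needed: |"ok"| − 1 = 2 − 1 = 1.

1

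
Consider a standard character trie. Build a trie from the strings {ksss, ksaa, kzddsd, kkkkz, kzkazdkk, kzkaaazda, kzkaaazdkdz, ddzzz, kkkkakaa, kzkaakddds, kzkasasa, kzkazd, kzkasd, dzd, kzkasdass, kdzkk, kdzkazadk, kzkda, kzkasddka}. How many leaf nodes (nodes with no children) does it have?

A leaf is a node with no children — equivalently, the end of a word that is not a proper prefix of any other stored word.
Those words: "ddzzz", "dzd", "kdzkazadk", "kdzkk", "kkkkakaa", "kkkkz", "ksaa", "ksss", "kzddsd", "kzkaaazda", "kzkaaazdkdz", "kzkaakddds", "kzkasasa", "kzkasdass", "kzkasddka", "kzkazdkk", "kzkda"
Leaf count: 17

17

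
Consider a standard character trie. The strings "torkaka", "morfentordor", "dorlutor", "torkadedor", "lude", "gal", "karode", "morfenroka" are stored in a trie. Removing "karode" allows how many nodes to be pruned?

After clearing the end-marker at "karode", prune upward until reaching a node still needed by another word.
No other word shares any prefix with "karode", so all 6 of its nodes go.
Nodes removed: 6

6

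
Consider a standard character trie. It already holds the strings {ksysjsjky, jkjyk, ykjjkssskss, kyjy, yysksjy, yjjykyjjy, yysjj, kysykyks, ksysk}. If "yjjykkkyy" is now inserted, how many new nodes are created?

The longest prefix of "yjjykkkyy" already in the trie is "yjjyk" (length 5).
New nodes needed: |"yjjykkkyy"| − 5 = 9 − 5 = 4.

4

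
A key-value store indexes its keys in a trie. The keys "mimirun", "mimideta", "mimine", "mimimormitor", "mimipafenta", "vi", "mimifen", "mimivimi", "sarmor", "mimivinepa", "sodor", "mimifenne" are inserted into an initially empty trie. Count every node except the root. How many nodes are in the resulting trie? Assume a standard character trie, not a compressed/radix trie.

Count nodes per top-level branch (shared prefixes stored once):
  'm'-branch (mimideta, mimifen, mimifenne, mimimormitor, mimine, mimipafenta, mimirun, mimivimi, mimivinepa): 41 nodes
  's'-branch (sarmor, sodor): 10 nodes
  'v'-branch (vi): 2 nodes
Sum: 53

53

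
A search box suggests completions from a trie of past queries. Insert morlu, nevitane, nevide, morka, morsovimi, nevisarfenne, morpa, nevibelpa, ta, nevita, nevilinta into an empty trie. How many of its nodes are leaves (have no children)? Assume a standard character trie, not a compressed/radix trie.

10

A leaf is a node with no children — equivalently, the end of a word that is not a proper prefix of any other stored word.
Those words: "morka", "morlu", "morpa", "morsovimi", "nevibelpa", "nevide", "nevilinta", "nevisarfenne", "nevitane", "ta"
Leaf count: 10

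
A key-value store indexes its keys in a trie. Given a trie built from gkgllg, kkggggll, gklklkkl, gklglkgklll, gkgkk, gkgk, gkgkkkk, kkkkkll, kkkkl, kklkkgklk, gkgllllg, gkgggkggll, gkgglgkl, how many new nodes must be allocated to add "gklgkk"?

2

Walking "gklgkk" from the root, the first 4 characters ("gklg") follow existing edges; "k" is the first miss.
So 6 − 4 = 2 new nodes.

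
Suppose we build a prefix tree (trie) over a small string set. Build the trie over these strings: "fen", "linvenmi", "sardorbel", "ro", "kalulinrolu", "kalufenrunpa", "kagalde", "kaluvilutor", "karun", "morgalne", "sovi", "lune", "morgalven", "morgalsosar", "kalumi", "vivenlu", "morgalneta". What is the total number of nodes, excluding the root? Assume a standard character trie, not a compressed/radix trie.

89

Insert word by word; a character creates a node only if that edge doesn't already exist:
  "fen" → 3 new (f, e, n)
  "linvenmi" → 8 new (l, i, n, v, e, n, m, i)
  "sardorbel" → 9 new (s, a, r, d, o, r, b, e, l)
  "ro" → 2 new (r, o)
  "kalulinrolu" → 11 new (k, a, l, u, l, i, n, r, o, l, u)
  "kalufenrunpa" → prefix "kalu" already present; 8 new (f, e, n, r, u, n, p, a)
  "kagalde" → prefix "ka" already present; 5 new (g, a, l, d, e)
  "kaluvilutor" → prefix "kalu" already present; 7 new (v, i, l, u, t, o, r)
  "karun" → prefix "ka" already present; 3 new (r, u, n)
  "morgalne" → 8 new (m, o, r, g, a, l, n, e)
  "sovi" → prefix "s" already present; 3 new (o, v, i)
  "lune" → prefix "l" already present; 3 new (u, n, e)
  "morgalven" → prefix "morgal" already present; 3 new (v, e, n)
  "morgalsosar" → prefix "morgal" already present; 5 new (s, o, s, a, r)
  "kalumi" → prefix "kalu" already present; 2 new (m, i)
  "vivenlu" → 7 new (v, i, v, e, n, l, u)
  "morgalneta" → prefix "morgalne" already present; 2 new (t, a)
Total nodes = 3 + 8 + 9 + 2 + 11 + 8 + 5 + 7 + 3 + 8 + 3 + 3 + 3 + 5 + 2 + 7 + 2 = 89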